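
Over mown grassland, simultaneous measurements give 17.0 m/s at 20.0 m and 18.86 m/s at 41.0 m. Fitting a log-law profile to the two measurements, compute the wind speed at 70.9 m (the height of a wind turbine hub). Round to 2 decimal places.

Log law: V ∝ ln(z/z₀). From the pair, with r = V₁/V₂ = 0.90138,
ln z₀ = (ln z₁ − r·ln z₂)/(1 − r) = (2.9957 − 0.90138×3.7136)/0.09862 = -3.5652 → z₀ = 0.02829 m
V₃ = V₁ · ln(z₃/z₀)/ln(z₁/z₀) = 17.0 × 7.8264/6.5609 = 20.2791 m/s

20.28 m/s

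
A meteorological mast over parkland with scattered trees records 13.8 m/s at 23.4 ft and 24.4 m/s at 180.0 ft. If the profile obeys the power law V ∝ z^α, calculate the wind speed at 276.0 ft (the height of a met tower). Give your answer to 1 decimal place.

First find α: α = ln(V₂/V₁)/ln(z₂/z₁) = ln(24.4/13.8)/ln(180.0/23.4) = 0.56991/2.04022 = 0.2793
Extrapolate from 180.0 ft to 276.0 ft: V₃ = 24.4 × (276.0/180.0)^0.2793 = 24.4 × 1.1268 = 27.4945 m/s

27.5 m/s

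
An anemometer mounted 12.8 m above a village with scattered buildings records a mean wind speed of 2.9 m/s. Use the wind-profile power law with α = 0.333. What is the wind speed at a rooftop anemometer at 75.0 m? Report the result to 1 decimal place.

5.2 m/s

Power-law profile: V₂ = V₁ · (z₂/z₁)^α
V₂ = 2.9 × (75.0/12.8)^0.333 = 2.9 × (5.8594)^0.333
    = 2.9 × 1.8017 = 5.2251 m/s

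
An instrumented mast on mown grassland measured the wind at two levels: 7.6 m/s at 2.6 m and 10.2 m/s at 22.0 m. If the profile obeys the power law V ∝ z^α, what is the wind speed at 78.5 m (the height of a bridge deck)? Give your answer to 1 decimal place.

First find α: α = ln(V₂/V₁)/ln(z₂/z₁) = ln(10.2/7.6)/ln(22.0/2.6) = 0.29424/2.13553 = 0.1378
Extrapolate from 22.0 m to 78.5 m: V₃ = 10.2 × (78.5/22.0)^0.1378 = 10.2 × 1.1916 = 12.1540 m/s

12.2 m/s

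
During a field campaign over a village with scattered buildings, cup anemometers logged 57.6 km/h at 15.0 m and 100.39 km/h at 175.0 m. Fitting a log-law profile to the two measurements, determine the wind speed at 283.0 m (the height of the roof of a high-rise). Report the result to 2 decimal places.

Log law: V ∝ ln(z/z₀). From the pair, with r = V₁/V₂ = 0.57376,
ln z₀ = (ln z₁ − r·ln z₂)/(1 − r) = (2.7081 − 0.57376×5.1648)/0.42624 = -0.5990 → z₀ = 0.5494 m
V₃ = V₁ · ln(z₃/z₀)/ln(z₁/z₀) = 57.6 × 6.2444/3.3070 = 108.7619 km/h

108.76 km/h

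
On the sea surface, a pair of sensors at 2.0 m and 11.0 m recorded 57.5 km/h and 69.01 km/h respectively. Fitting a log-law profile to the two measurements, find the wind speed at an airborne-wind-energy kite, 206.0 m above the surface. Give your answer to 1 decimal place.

88.8 km/h

Log law: V ∝ ln(z/z₀). From the pair, with r = V₁/V₂ = 0.83321,
ln z₀ = (ln z₁ − r·ln z₂)/(1 − r) = (0.6931 − 0.83321×2.3979)/0.16679 = -7.8232 → z₀ = 0.0004003 m
V₃ = V₁ · ln(z₃/z₀)/ln(z₁/z₀) = 57.5 × 13.1511/8.5163 = 88.7924 km/h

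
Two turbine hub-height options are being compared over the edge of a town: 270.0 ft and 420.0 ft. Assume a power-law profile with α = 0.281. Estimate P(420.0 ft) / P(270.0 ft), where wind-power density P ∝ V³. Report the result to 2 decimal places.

1.45

Speed ratio: V_B/V_A = (z_B/z_A)^α = (420.0/270.0)^0.281 = (1.5556)^0.281 = 1.13219
Power-density ratio: P_B/P_A = (V_B/V_A)³ = (1.13219)³ = 1.45131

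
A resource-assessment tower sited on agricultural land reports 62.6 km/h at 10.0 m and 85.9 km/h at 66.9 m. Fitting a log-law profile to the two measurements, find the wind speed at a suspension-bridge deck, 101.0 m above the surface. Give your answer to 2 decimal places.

90.95 km/h

Log law: V ∝ ln(z/z₀). From the pair, with r = V₁/V₂ = 0.72875,
ln z₀ = (ln z₁ − r·ln z₂)/(1 − r) = (2.3026 − 0.72875×4.2032)/0.27125 = -2.8038 → z₀ = 0.06058 m
V₃ = V₁ · ln(z₃/z₀)/ln(z₁/z₀) = 62.6 × 7.4189/5.1064 = 90.9498 km/h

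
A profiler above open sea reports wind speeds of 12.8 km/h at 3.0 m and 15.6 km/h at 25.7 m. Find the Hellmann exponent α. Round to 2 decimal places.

α ≈ 0.09

Power law: V₂/V₁ = (z₂/z₁)^α ⇒ α = ln(V₂/V₁) / ln(z₂/z₁)
α = ln(15.6/12.8) / ln(25.7/3.0) = ln(1.2188) / ln(8.5667)
  = 0.19783 / 2.14788 = 0.09210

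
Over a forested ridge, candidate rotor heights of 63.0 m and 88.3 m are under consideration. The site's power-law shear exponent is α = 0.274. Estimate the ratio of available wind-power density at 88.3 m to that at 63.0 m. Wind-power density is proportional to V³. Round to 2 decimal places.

Speed ratio: V_B/V_A = (z_B/z_A)^α = (88.3/63.0)^0.274 = (1.4016)^0.274 = 1.09692
Power-density ratio: P_B/P_A = (V_B/V_A)³ = (1.09692)³ = 1.31984

1.32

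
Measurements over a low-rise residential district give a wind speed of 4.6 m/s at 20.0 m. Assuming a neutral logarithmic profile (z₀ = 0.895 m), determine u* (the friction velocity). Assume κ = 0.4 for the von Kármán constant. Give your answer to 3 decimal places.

Log law: V(z) = (u*/κ) · ln(z/z₀) ⇒ u* = κ · V / ln(z/z₀)
u* = 0.4 × 4.6 / ln(20.0/0.895) = 0.4 × 4.6 / 3.1067
   = 1.8400 / 3.1067 = 0.5923 m/s

u* ≈ 0.592 m/s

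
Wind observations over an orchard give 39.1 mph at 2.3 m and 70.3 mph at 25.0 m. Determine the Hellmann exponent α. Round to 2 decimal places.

α ≈ 0.25

Power law: V₂/V₁ = (z₂/z₁)^α ⇒ α = ln(V₂/V₁) / ln(z₂/z₁)
α = ln(70.3/39.1) / ln(25.0/2.3) = ln(1.7980) / ln(10.8696)
  = 0.58665 / 2.38597 = 0.24587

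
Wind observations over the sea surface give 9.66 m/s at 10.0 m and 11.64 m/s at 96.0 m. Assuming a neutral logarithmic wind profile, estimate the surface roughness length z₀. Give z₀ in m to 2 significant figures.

z₀ ≈ 0.00016 m

Log law: V(z) ∝ ln(z/z₀). With r = V₁/V₂ = 9.66/11.64 = 0.82990,
r · ln(z₂/z₀) = ln(z₁/z₀) ⇒ ln z₀ = (ln z₁ − r·ln z₂)/(1 − r)
ln z₀ = (2.30259 − 0.82990×4.56435) / 0.17010 = -8.7321
z₀ = exp(-8.7321) = 0.0001613 m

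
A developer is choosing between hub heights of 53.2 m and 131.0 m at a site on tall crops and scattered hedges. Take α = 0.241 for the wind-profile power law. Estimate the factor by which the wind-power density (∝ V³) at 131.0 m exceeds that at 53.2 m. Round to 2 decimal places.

Speed ratio: V_B/V_A = (z_B/z_A)^α = (131.0/53.2)^0.241 = (2.4624)^0.241 = 1.24256
Power-density ratio: P_B/P_A = (V_B/V_A)³ = (1.24256)³ = 1.91846

1.92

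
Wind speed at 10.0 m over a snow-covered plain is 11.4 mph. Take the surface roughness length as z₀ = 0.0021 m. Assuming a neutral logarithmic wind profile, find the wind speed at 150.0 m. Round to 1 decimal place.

Log law: V(z) ∝ ln(z/z₀), so V₂/V₁ = ln(z₂/z₀) / ln(z₁/z₀).
ln(150.0/0.0021) = 11.1765, ln(10.0/0.0021) = 8.4684
V₂ = 11.4 × 11.1765/8.4684 = 11.4 × 1.3198 = 15.0455 mph

15.0 mph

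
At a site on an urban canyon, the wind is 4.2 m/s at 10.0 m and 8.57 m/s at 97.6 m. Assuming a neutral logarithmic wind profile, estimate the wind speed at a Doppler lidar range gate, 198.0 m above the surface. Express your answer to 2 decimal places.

9.93 m/s

Log law: V ∝ ln(z/z₀). From the pair, with r = V₁/V₂ = 0.49008,
ln z₀ = (ln z₁ − r·ln z₂)/(1 − r) = (2.3026 − 0.49008×4.5809)/0.50992 = 0.1129 → z₀ = 1.120 m
V₃ = V₁ · ln(z₃/z₀)/ln(z₁/z₀) = 4.2 × 5.1753/2.1897 = 9.9268 m/s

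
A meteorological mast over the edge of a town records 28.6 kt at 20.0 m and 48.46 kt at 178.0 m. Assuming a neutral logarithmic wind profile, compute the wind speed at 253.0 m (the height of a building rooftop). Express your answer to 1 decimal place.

51.7 kt

Log law: V ∝ ln(z/z₀). From the pair, with r = V₁/V₂ = 0.59018,
ln z₀ = (ln z₁ − r·ln z₂)/(1 − r) = (2.9957 − 0.59018×5.1818)/0.40982 = -0.1524 → z₀ = 0.8587 m
V₃ = V₁ · ln(z₃/z₀)/ln(z₁/z₀) = 28.6 × 5.6857/3.1481 = 51.6543 kt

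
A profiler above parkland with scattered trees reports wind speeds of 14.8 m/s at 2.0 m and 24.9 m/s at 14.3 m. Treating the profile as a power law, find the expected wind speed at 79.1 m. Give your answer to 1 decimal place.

39.1 m/s

First find α: α = ln(V₂/V₁)/ln(z₂/z₁) = ln(24.9/14.8)/ln(14.3/2.0) = 0.52024/1.96711 = 0.2645
Extrapolate from 14.3 m to 79.1 m: V₃ = 24.9 × (79.1/14.3)^0.2645 = 24.9 × 1.5720 = 39.1433 m/s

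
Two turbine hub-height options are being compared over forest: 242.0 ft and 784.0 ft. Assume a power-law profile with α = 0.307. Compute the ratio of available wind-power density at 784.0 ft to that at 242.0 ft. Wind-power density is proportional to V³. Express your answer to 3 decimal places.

2.952

Speed ratio: V_B/V_A = (z_B/z_A)^α = (784.0/242.0)^0.307 = (3.2397)^0.307 = 1.43458
Power-density ratio: P_B/P_A = (V_B/V_A)³ = (1.43458)³ = 2.95237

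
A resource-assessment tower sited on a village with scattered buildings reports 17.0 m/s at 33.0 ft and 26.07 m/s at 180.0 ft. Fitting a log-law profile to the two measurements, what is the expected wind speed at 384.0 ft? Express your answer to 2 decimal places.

Log law: V ∝ ln(z/z₀). From the pair, with r = V₁/V₂ = 0.65209,
ln z₀ = (ln z₁ − r·ln z₂)/(1 − r) = (3.4965 − 0.65209×5.1930)/0.34791 = 0.3168 → z₀ = 1.373 ft
V₃ = V₁ · ln(z₃/z₀)/ln(z₁/z₀) = 17.0 × 5.6338/3.1797 = 30.1209 m/s

30.12 m/s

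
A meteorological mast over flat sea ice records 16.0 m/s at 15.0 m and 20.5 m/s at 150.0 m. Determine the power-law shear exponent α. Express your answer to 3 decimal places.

Power law: V₂/V₁ = (z₂/z₁)^α ⇒ α = ln(V₂/V₁) / ln(z₂/z₁)
α = ln(20.5/16.0) / ln(150.0/15.0) = ln(1.2812) / ln(10.0000)
  = 0.24784 / 2.30259 = 0.10763

α ≈ 0.108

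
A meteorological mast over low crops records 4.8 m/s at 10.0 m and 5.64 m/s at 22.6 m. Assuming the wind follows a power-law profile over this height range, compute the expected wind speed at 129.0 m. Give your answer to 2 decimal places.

7.96 m/s

First find α: α = ln(V₂/V₁)/ln(z₂/z₁) = ln(5.64/4.8)/ln(22.6/10.0) = 0.16127/0.81536 = 0.1978
Extrapolate from 22.6 m to 129.0 m: V₃ = 5.64 × (129.0/22.6)^0.1978 = 5.64 × 1.4113 = 7.9598 m/s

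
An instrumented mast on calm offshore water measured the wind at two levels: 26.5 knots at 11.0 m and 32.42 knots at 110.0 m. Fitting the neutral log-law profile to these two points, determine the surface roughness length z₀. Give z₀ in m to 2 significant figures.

z₀ ≈ 0.00037 m

Log law: V(z) ∝ ln(z/z₀). With r = V₁/V₂ = 26.5/32.42 = 0.81740,
r · ln(z₂/z₀) = ln(z₁/z₀) ⇒ ln z₀ = (ln z₁ − r·ln z₂)/(1 − r)
ln z₀ = (2.39790 − 0.81740×4.70048) / 0.18260 = -7.9093
z₀ = exp(-7.9093) = 0.0003673 m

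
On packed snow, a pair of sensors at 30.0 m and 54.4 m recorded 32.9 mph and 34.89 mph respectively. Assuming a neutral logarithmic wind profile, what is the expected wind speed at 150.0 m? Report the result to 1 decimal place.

38.3 mph

Log law: V ∝ ln(z/z₀). From the pair, with r = V₁/V₂ = 0.94296,
ln z₀ = (ln z₁ − r·ln z₂)/(1 − r) = (3.4012 − 0.94296×3.9964)/0.05704 = -6.4385 → z₀ = 0.001599 m
V₃ = V₁ · ln(z₃/z₀)/ln(z₁/z₀) = 32.9 × 11.4491/9.8397 = 38.2813 mph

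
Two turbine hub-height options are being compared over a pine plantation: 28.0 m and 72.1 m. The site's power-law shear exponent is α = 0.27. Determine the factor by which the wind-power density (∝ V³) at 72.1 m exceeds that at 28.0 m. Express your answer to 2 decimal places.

Speed ratio: V_B/V_A = (z_B/z_A)^α = (72.1/28.0)^0.27 = (2.5750)^0.27 = 1.29095
Power-density ratio: P_B/P_A = (V_B/V_A)³ = (1.29095)³ = 2.15144

2.15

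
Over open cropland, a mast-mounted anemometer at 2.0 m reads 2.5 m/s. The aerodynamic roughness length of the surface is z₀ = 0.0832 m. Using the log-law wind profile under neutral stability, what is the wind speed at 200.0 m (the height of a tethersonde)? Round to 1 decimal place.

Log law: V(z) ∝ ln(z/z₀), so V₂/V₁ = ln(z₂/z₀) / ln(z₁/z₀).
ln(200.0/0.0832) = 7.7848, ln(2.0/0.0832) = 3.1797
V₂ = 2.5 × 7.7848/3.1797 = 2.5 × 2.4483 = 6.1208 m/s

6.1 m/s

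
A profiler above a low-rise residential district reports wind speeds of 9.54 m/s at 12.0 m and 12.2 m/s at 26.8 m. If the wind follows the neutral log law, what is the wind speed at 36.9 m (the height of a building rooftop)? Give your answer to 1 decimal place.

Log law: V ∝ ln(z/z₀). From the pair, with r = V₁/V₂ = 0.78197,
ln z₀ = (ln z₁ − r·ln z₂)/(1 − r) = (2.4849 − 0.78197×3.2884)/0.21803 = -0.3968 → z₀ = 0.6725 m
V₃ = V₁ · ln(z₃/z₀)/ln(z₁/z₀) = 9.54 × 4.0050/2.8817 = 13.2587 m/s

13.3 m/s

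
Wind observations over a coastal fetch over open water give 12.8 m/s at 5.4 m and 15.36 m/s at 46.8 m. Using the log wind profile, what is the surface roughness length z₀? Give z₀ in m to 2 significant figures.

Log law: V(z) ∝ ln(z/z₀). With r = V₁/V₂ = 12.8/15.36 = 0.83333,
r · ln(z₂/z₀) = ln(z₁/z₀) ⇒ ln z₀ = (ln z₁ − r·ln z₂)/(1 − r)
ln z₀ = (1.68640 − 0.83333×3.84588) / 0.16667 = -9.1110
z₀ = exp(-9.1110) = 0.0001104 m

z₀ ≈ 0.00011 m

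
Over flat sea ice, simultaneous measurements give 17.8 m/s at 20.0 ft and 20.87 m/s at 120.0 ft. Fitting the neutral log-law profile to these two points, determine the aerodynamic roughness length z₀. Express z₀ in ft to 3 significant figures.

z₀ ≈ 0.000616 ft

Log law: V(z) ∝ ln(z/z₀). With r = V₁/V₂ = 17.8/20.87 = 0.85290,
r · ln(z₂/z₀) = ln(z₁/z₀) ⇒ ln z₀ = (ln z₁ − r·ln z₂)/(1 − r)
ln z₀ = (2.99573 − 0.85290×4.78749) / 0.14710 = -7.3930
z₀ = exp(-7.3930) = 0.0006156 ft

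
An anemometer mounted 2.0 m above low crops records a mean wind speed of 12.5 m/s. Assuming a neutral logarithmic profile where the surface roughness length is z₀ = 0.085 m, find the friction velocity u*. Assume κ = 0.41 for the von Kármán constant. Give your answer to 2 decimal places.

u* ≈ 1.62 m/s

Log law: V(z) = (u*/κ) · ln(z/z₀) ⇒ u* = κ · V / ln(z/z₀)
u* = 0.41 × 12.5 / ln(2.0/0.085) = 0.41 × 12.5 / 3.1583
   = 5.1250 / 3.1583 = 1.6227 m/s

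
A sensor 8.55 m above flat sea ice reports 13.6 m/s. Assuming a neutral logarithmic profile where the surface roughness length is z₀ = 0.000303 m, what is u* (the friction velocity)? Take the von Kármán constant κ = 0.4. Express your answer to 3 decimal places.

u* ≈ 0.531 m/s

Log law: V(z) = (u*/κ) · ln(z/z₀) ⇒ u* = κ · V / ln(z/z₀)
u* = 0.4 × 13.6 / ln(8.55/0.000303) = 0.4 × 13.6 / 10.2477
   = 5.4400 / 10.2477 = 0.5309 m/s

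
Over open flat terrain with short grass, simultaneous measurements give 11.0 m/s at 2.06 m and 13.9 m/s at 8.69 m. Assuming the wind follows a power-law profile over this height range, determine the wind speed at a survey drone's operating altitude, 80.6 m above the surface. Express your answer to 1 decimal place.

20.0 m/s

First find α: α = ln(V₂/V₁)/ln(z₂/z₁) = ln(13.9/11.0)/ln(8.69/2.06) = 0.23399/1.43947 = 0.1626
Extrapolate from 8.69 m to 80.6 m: V₃ = 13.9 × (80.6/8.69)^0.1626 = 13.9 × 1.4363 = 19.9645 m/s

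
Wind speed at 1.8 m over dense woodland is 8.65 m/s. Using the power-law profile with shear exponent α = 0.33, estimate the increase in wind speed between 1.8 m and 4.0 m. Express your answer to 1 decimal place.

Power law: V₂ = V₁ · (z₂/z₁)^α = 8.65 × (2.2222)^0.33 = 11.2579 m/s
ΔV = 11.2579 − 8.65 = 2.6079 m/s

2.6 m/s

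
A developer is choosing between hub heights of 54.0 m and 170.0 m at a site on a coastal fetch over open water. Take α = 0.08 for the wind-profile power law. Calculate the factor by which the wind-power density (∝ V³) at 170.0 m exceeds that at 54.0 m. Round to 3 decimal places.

1.317

Speed ratio: V_B/V_A = (z_B/z_A)^α = (170.0/54.0)^0.08 = (3.1481)^0.08 = 1.09609
Power-density ratio: P_B/P_A = (V_B/V_A)³ = (1.09609)³ = 1.31684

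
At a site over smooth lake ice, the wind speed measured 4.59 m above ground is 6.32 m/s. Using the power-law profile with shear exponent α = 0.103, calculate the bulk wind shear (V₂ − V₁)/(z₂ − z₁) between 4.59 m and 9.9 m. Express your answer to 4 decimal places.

0.0981 m/s/m

Power law: V₂ = V₁ · (z₂/z₁)^α = 6.32 × (2.1569)^0.103 = 6.8407 m/s
ΔV/Δz = (6.8407 − 6.32)/(9.9 − 4.59) = 0.5207/5.3100 = 0.09806 m/s/m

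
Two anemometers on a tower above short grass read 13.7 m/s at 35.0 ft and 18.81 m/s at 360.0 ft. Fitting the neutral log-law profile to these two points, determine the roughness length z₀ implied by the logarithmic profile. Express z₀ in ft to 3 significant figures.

z₀ ≈ 0.0676 ft

Log law: V(z) ∝ ln(z/z₀). With r = V₁/V₂ = 13.7/18.81 = 0.72834,
r · ln(z₂/z₀) = ln(z₁/z₀) ⇒ ln z₀ = (ln z₁ − r·ln z₂)/(1 − r)
ln z₀ = (3.55535 − 0.72834×5.88610) / 0.27166 = -2.6934
z₀ = exp(-2.6934) = 0.06765 ft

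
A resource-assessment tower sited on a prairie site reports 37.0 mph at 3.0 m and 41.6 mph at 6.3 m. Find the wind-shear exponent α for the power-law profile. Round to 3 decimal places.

α ≈ 0.158

Power law: V₂/V₁ = (z₂/z₁)^α ⇒ α = ln(V₂/V₁) / ln(z₂/z₁)
α = ln(41.6/37.0) / ln(6.3/3.0) = ln(1.1243) / ln(2.1000)
  = 0.11718 / 0.74194 = 0.15794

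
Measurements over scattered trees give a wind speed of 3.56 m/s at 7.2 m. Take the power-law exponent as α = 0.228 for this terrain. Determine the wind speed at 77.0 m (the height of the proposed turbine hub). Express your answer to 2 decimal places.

Power-law profile: V₂ = V₁ · (z₂/z₁)^α
V₂ = 3.56 × (77.0/7.2)^0.228 = 3.56 × (10.6944)^0.228
    = 3.56 × 1.7165 = 6.1108 m/s

6.11 m/s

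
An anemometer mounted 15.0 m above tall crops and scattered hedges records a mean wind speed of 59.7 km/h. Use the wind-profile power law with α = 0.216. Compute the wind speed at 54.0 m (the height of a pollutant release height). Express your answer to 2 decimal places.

78.73 km/h

Power-law profile: V₂ = V₁ · (z₂/z₁)^α
V₂ = 59.7 × (54.0/15.0)^0.216 = 59.7 × (3.6000)^0.216
    = 59.7 × 1.3187 = 78.7292 km/h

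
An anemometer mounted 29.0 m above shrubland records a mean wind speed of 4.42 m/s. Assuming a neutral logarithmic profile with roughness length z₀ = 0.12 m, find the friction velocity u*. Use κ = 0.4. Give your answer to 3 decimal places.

u* ≈ 0.322 m/s

Log law: V(z) = (u*/κ) · ln(z/z₀) ⇒ u* = κ · V / ln(z/z₀)
u* = 0.4 × 4.42 / ln(29.0/0.12) = 0.4 × 4.42 / 5.4876
   = 1.7680 / 5.4876 = 0.3222 m/s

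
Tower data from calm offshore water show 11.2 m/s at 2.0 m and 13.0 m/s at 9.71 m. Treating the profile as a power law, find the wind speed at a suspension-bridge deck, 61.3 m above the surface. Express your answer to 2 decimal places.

First find α: α = ln(V₂/V₁)/ln(z₂/z₁) = ln(13.0/11.2)/ln(9.71/2.0) = 0.14904/1.58001 = 0.0943
Extrapolate from 9.71 m to 61.3 m: V₃ = 13.0 × (61.3/9.71)^0.0943 = 13.0 × 1.1898 = 15.4677 m/s

15.47 m/s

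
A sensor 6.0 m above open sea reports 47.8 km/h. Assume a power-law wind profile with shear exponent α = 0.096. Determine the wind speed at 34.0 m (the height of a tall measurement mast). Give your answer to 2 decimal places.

Power-law profile: V₂ = V₁ · (z₂/z₁)^α
V₂ = 47.8 × (34.0/6.0)^0.096 = 47.8 × (5.6667)^0.096
    = 47.8 × 1.1812 = 56.4608 km/h

56.46 km/h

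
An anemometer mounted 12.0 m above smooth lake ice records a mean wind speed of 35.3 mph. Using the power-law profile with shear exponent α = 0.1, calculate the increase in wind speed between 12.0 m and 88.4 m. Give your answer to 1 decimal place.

Power law: V₂ = V₁ · (z₂/z₁)^α = 35.3 × (7.3667)^0.1 = 43.1024 mph
ΔV = 43.1024 − 35.3 = 7.8024 mph

7.8 mph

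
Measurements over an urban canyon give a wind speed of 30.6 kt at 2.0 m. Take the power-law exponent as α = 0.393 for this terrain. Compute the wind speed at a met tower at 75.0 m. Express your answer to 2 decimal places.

127.15 kt

Power-law profile: V₂ = V₁ · (z₂/z₁)^α
V₂ = 30.6 × (75.0/2.0)^0.393 = 30.6 × (37.5000)^0.393
    = 30.6 × 4.1552 = 127.1498 kt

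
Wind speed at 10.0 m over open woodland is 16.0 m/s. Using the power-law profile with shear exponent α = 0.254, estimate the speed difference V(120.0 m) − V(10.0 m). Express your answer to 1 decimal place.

14.1 m/s

Power law: V₂ = V₁ · (z₂/z₁)^α = 16.0 × (12.0000)^0.254 = 30.0768 m/s
ΔV = 30.0768 − 16.0 = 14.0768 m/s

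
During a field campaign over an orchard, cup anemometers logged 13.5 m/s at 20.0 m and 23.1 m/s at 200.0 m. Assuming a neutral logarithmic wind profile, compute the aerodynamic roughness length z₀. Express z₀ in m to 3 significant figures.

z₀ ≈ 0.785 m

Log law: V(z) ∝ ln(z/z₀). With r = V₁/V₂ = 13.5/23.1 = 0.58442,
r · ln(z₂/z₀) = ln(z₁/z₀) ⇒ ln z₀ = (ln z₁ − r·ln z₂)/(1 − r)
ln z₀ = (2.99573 − 0.58442×5.29832) / 0.41558 = -0.2423
z₀ = exp(-0.2423) = 0.7848 m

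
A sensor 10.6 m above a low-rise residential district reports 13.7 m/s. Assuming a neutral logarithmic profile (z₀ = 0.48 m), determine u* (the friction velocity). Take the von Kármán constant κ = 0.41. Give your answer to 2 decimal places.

u* ≈ 1.81 m/s

Log law: V(z) = (u*/κ) · ln(z/z₀) ⇒ u* = κ · V / ln(z/z₀)
u* = 0.41 × 13.7 / ln(10.6/0.48) = 0.41 × 13.7 / 3.0948
   = 5.6170 / 3.0948 = 1.8150 m/s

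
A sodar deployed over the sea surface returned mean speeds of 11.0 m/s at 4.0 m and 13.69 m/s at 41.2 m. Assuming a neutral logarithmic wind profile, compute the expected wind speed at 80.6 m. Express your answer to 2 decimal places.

14.46 m/s

Log law: V ∝ ln(z/z₀). From the pair, with r = V₁/V₂ = 0.80351,
ln z₀ = (ln z₁ − r·ln z₂)/(1 − r) = (1.3863 − 0.80351×3.7184)/0.19649 = -8.1504 → z₀ = 0.0002886 m
V₃ = V₁ · ln(z₃/z₀)/ln(z₁/z₀) = 11.0 × 12.5399/9.5366 = 14.4640 m/s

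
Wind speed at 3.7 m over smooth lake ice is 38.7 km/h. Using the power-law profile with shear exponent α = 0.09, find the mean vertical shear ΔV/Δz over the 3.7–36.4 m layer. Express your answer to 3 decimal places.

0.270 km/h/m

Power law: V₂ = V₁ · (z₂/z₁)^α = 38.7 × (9.8378)^0.09 = 47.5414 km/h
ΔV/Δz = (47.5414 − 38.7)/(36.4 − 3.7) = 8.8414/32.7000 = 0.27038 km/h/m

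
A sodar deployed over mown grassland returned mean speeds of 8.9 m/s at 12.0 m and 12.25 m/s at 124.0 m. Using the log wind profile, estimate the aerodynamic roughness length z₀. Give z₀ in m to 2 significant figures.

Log law: V(z) ∝ ln(z/z₀). With r = V₁/V₂ = 8.9/12.25 = 0.72653,
r · ln(z₂/z₀) = ln(z₁/z₀) ⇒ ln z₀ = (ln z₁ − r·ln z₂)/(1 − r)
ln z₀ = (2.48491 − 0.72653×4.82028) / 0.27347 = -3.7195
z₀ = exp(-3.7195) = 0.02425 m

z₀ ≈ 0.024 m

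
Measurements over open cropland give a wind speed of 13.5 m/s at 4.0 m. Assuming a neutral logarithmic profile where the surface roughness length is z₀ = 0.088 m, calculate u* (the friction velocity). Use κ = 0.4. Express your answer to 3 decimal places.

Log law: V(z) = (u*/κ) · ln(z/z₀) ⇒ u* = κ · V / ln(z/z₀)
u* = 0.4 × 13.5 / ln(4.0/0.088) = 0.4 × 13.5 / 3.8167
   = 5.4000 / 3.8167 = 1.4148 m/s

u* ≈ 1.415 m/s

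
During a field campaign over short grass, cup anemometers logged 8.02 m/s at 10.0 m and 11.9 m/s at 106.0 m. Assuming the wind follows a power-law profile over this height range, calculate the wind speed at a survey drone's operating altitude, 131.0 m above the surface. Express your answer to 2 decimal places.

12.33 m/s

First find α: α = ln(V₂/V₁)/ln(z₂/z₁) = ln(11.9/8.02)/ln(106.0/10.0) = 0.39460/2.36085 = 0.1671
Extrapolate from 106.0 m to 131.0 m: V₃ = 11.9 × (131.0/106.0)^0.1671 = 11.9 × 1.0360 = 12.3287 m/s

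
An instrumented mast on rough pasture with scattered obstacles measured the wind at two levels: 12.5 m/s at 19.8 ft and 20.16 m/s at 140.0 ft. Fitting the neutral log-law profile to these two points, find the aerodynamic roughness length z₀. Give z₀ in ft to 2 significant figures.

Log law: V(z) ∝ ln(z/z₀). With r = V₁/V₂ = 12.5/20.16 = 0.62004,
r · ln(z₂/z₀) = ln(z₁/z₀) ⇒ ln z₀ = (ln z₁ − r·ln z₂)/(1 − r)
ln z₀ = (2.98568 − 0.62004×4.94164) / 0.37996 = -0.2062
z₀ = exp(-0.2062) = 0.8137 ft

z₀ ≈ 0.81 ft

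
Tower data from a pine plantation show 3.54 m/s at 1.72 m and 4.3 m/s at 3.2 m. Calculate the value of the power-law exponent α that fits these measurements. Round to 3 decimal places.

α ≈ 0.313

Power law: V₂/V₁ = (z₂/z₁)^α ⇒ α = ln(V₂/V₁) / ln(z₂/z₁)
α = ln(4.3/3.54) / ln(3.2/1.72) = ln(1.2147) / ln(1.8605)
  = 0.19449 / 0.62083 = 0.31327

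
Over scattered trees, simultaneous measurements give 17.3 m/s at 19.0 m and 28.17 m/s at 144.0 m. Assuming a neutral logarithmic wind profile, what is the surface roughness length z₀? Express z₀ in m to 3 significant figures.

Log law: V(z) ∝ ln(z/z₀). With r = V₁/V₂ = 17.3/28.17 = 0.61413,
r · ln(z₂/z₀) = ln(z₁/z₀) ⇒ ln z₀ = (ln z₁ − r·ln z₂)/(1 − r)
ln z₀ = (2.94444 − 0.61413×4.96981) / 0.38587 = -0.2790
z₀ = exp(-0.2790) = 0.7565 m

z₀ ≈ 0.757 m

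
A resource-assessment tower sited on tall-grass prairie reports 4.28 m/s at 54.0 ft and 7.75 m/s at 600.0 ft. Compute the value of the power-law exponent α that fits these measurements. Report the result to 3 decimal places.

Power law: V₂/V₁ = (z₂/z₁)^α ⇒ α = ln(V₂/V₁) / ln(z₂/z₁)
α = ln(7.75/4.28) / ln(600.0/54.0) = ln(1.8107) / ln(11.1111)
  = 0.59374 / 2.40795 = 0.24658

α ≈ 0.247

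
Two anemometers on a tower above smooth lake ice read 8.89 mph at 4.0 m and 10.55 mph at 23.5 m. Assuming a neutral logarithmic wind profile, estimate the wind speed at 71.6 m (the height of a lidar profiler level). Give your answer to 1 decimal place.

Log law: V ∝ ln(z/z₀). From the pair, with r = V₁/V₂ = 0.84265,
ln z₀ = (ln z₁ − r·ln z₂)/(1 − r) = (1.3863 − 0.84265×3.1570)/0.15735 = -8.0966 → z₀ = 0.0003046 m
V₃ = V₁ · ln(z₃/z₀)/ln(z₁/z₀) = 8.89 × 12.3677/9.4829 = 11.5944 mph

11.6 mph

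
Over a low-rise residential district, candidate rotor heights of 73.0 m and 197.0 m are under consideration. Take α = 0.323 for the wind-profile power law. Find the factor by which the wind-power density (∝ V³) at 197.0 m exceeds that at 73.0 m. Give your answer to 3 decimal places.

2.617

Speed ratio: V_B/V_A = (z_B/z_A)^α = (197.0/73.0)^0.323 = (2.6986)^0.323 = 1.37803
Power-density ratio: P_B/P_A = (V_B/V_A)³ = (1.37803)³ = 2.61684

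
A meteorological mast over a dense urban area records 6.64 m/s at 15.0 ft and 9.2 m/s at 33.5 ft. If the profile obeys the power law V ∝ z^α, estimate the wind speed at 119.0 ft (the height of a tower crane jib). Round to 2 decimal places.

15.39 m/s

First find α: α = ln(V₂/V₁)/ln(z₂/z₁) = ln(9.2/6.64)/ln(33.5/15.0) = 0.32609/0.80350 = 0.4058
Extrapolate from 33.5 ft to 119.0 ft: V₃ = 9.2 × (119.0/33.5)^0.4058 = 9.2 × 1.6727 = 15.3888 m/s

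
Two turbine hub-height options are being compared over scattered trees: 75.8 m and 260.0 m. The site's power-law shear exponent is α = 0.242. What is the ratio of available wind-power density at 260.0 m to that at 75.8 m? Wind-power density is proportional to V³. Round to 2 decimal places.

2.45

Speed ratio: V_B/V_A = (z_B/z_A)^α = (260.0/75.8)^0.242 = (3.4301)^0.242 = 1.34755
Power-density ratio: P_B/P_A = (V_B/V_A)³ = (1.34755)³ = 2.44698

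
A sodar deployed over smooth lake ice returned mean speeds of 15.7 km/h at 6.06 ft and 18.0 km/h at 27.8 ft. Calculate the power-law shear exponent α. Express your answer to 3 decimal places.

α ≈ 0.090

Power law: V₂/V₁ = (z₂/z₁)^α ⇒ α = ln(V₂/V₁) / ln(z₂/z₁)
α = ln(18.0/15.7) / ln(27.8/6.06) = ln(1.1465) / ln(4.5875)
  = 0.13671 / 1.52333 = 0.08975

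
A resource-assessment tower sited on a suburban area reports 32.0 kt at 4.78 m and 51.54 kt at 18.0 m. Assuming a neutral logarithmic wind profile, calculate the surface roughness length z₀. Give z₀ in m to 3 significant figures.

Log law: V(z) ∝ ln(z/z₀). With r = V₁/V₂ = 32.0/51.54 = 0.62088,
r · ln(z₂/z₀) = ln(z₁/z₀) ⇒ ln z₀ = (ln z₁ − r·ln z₂)/(1 − r)
ln z₀ = (1.56444 − 0.62088×2.89037) / 0.37912 = -0.6070
z₀ = exp(-0.6070) = 0.5450 m

z₀ ≈ 0.545 m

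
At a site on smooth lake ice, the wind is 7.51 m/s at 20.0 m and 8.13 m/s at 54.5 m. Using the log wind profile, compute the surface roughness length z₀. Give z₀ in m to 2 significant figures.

z₀ ≈ 0.00011 m

Log law: V(z) ∝ ln(z/z₀). With r = V₁/V₂ = 7.51/8.13 = 0.92374,
r · ln(z₂/z₀) = ln(z₁/z₀) ⇒ ln z₀ = (ln z₁ − r·ln z₂)/(1 − r)
ln z₀ = (2.99573 − 0.92374×3.99820) / 0.07626 = -9.1471
z₀ = exp(-9.1471) = 0.0001065 m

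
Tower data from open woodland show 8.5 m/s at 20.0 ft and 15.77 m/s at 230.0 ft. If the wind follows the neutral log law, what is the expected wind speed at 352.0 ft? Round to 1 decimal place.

17.0 m/s

Log law: V ∝ ln(z/z₀). From the pair, with r = V₁/V₂ = 0.53900,
ln z₀ = (ln z₁ − r·ln z₂)/(1 − r) = (2.9957 − 0.53900×5.4381)/0.46100 = 0.1402 → z₀ = 1.150 ft
V₃ = V₁ · ln(z₃/z₀)/ln(z₁/z₀) = 8.5 × 5.7235/2.8556 = 17.0367 m/s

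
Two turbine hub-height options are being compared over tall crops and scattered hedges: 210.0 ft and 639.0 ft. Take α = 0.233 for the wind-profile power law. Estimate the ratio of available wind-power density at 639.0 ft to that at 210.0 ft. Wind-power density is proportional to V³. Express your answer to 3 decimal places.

Speed ratio: V_B/V_A = (z_B/z_A)^α = (639.0/210.0)^0.233 = (3.0429)^0.233 = 1.29600
Power-density ratio: P_B/P_A = (V_B/V_A)³ = (1.29600)³ = 2.17678

2.177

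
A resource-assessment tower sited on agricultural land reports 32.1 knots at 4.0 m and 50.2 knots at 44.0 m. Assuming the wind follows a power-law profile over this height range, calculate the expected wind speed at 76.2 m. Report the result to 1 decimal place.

First find α: α = ln(V₂/V₁)/ln(z₂/z₁) = ln(50.2/32.1)/ln(44.0/4.0) = 0.44716/2.39790 = 0.1865
Extrapolate from 44.0 m to 76.2 m: V₃ = 50.2 × (76.2/44.0)^0.1865 = 50.2 × 1.1078 = 55.6134 knots

55.6 knots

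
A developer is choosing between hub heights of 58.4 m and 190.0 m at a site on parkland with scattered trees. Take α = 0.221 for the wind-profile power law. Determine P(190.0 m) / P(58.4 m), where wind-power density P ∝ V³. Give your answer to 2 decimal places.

2.19

Speed ratio: V_B/V_A = (z_B/z_A)^α = (190.0/58.4)^0.221 = (3.2534)^0.221 = 1.29786
Power-density ratio: P_B/P_A = (V_B/V_A)³ = (1.29786)³ = 2.18616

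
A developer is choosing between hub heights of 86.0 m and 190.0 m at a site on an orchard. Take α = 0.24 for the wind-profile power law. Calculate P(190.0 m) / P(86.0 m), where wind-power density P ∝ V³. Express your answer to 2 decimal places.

1.77

Speed ratio: V_B/V_A = (z_B/z_A)^α = (190.0/86.0)^0.24 = (2.2093)^0.24 = 1.20954
Power-density ratio: P_B/P_A = (V_B/V_A)³ = (1.20954)³ = 1.76955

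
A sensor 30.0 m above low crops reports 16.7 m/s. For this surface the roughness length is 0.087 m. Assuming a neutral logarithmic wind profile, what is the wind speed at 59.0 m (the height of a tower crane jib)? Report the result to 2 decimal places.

18.63 m/s

Log law: V(z) ∝ ln(z/z₀), so V₂/V₁ = ln(z₂/z₀) / ln(z₁/z₀).
ln(59.0/0.087) = 6.5194, ln(30.0/0.087) = 5.8430
V₂ = 16.7 × 6.5194/5.8430 = 16.7 × 1.1158 = 18.6330 m/s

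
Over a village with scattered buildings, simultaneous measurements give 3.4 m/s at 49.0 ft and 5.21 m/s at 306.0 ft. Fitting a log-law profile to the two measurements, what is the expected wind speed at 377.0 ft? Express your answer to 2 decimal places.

Log law: V ∝ ln(z/z₀). From the pair, with r = V₁/V₂ = 0.65259,
ln z₀ = (ln z₁ − r·ln z₂)/(1 − r) = (3.8918 − 0.65259×5.7236)/0.34741 = 0.4509 → z₀ = 1.570 ft
V₃ = V₁ · ln(z₃/z₀)/ln(z₁/z₀) = 3.4 × 5.4813/3.4409 = 5.4162 m/s

5.42 m/s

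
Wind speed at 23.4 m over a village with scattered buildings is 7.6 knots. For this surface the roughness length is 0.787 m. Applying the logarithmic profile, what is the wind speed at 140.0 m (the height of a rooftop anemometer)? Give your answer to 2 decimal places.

Log law: V(z) ∝ ln(z/z₀), so V₂/V₁ = ln(z₂/z₀) / ln(z₁/z₀).
ln(140.0/0.787) = 5.1812, ln(23.4/0.787) = 3.3923
V₂ = 7.6 × 5.1812/3.3923 = 7.6 × 1.5273 = 11.6079 knots

11.61 knots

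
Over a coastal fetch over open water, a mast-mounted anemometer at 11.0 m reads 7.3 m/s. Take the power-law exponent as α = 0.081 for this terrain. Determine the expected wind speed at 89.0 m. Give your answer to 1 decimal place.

Power-law profile: V₂ = V₁ · (z₂/z₁)^α
V₂ = 7.3 × (89.0/11.0)^0.081 = 7.3 × (8.0909)^0.081
    = 7.3 × 1.1845 = 8.6471 m/s

8.6 m/s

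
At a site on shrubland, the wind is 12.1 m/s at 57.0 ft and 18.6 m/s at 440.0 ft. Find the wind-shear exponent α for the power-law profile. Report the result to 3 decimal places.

Power law: V₂/V₁ = (z₂/z₁)^α ⇒ α = ln(V₂/V₁) / ln(z₂/z₁)
α = ln(18.6/12.1) / ln(440.0/57.0) = ln(1.5372) / ln(7.7193)
  = 0.42996 / 2.04372 = 0.21038

α ≈ 0.210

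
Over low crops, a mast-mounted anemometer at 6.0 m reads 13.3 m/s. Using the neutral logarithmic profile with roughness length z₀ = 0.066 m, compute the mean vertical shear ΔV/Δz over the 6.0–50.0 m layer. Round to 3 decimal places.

Log law: V₂ = V₁ · ln(z₂/z₀)/ln(z₁/z₀) = 13.3 × 6.6301/4.5099 = 19.5529 m/s
ΔV/Δz = (19.5529 − 13.3)/(50.0 − 6.0) = 6.2529/44.0000 = 0.14211 m/s/m

0.142 m/s/m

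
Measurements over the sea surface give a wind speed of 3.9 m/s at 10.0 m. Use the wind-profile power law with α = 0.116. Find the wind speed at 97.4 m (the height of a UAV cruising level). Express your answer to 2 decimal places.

5.08 m/s

Power-law profile: V₂ = V₁ · (z₂/z₁)^α
V₂ = 3.9 × (97.4/10.0)^0.116 = 3.9 × (9.7400)^0.116
    = 3.9 × 1.3022 = 5.0785 m/s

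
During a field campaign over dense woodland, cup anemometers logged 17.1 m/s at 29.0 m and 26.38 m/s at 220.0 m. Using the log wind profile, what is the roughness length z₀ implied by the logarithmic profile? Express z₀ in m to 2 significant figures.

z₀ ≈ 0.69 m

Log law: V(z) ∝ ln(z/z₀). With r = V₁/V₂ = 17.1/26.38 = 0.64822,
r · ln(z₂/z₀) = ln(z₁/z₀) ⇒ ln z₀ = (ln z₁ − r·ln z₂)/(1 − r)
ln z₀ = (3.36730 − 0.64822×5.39363) / 0.35178 = -0.3666
z₀ = exp(-0.3666) = 0.6931 m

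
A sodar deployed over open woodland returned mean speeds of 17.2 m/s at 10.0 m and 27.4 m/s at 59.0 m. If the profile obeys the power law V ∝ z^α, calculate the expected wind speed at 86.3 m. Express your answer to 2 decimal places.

First find α: α = ln(V₂/V₁)/ln(z₂/z₁) = ln(27.4/17.2)/ln(59.0/10.0) = 0.46563/1.77495 = 0.2623
Extrapolate from 59.0 m to 86.3 m: V₃ = 27.4 × (86.3/59.0)^0.2623 = 27.4 × 1.1049 = 30.2745 m/s

30.27 m/s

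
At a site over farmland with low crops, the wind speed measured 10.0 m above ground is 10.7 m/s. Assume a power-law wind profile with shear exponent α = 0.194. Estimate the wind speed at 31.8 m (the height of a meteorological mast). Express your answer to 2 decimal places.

Power-law profile: V₂ = V₁ · (z₂/z₁)^α
V₂ = 10.7 × (31.8/10.0)^0.194 = 10.7 × (3.1800)^0.194
    = 10.7 × 1.2516 = 13.3923 m/s

13.39 m/s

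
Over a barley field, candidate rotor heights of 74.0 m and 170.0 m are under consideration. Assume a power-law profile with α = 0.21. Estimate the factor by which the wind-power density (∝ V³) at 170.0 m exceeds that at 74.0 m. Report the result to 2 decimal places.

1.69

Speed ratio: V_B/V_A = (z_B/z_A)^α = (170.0/74.0)^0.21 = (2.2973)^0.21 = 1.19085
Power-density ratio: P_B/P_A = (V_B/V_A)³ = (1.19085)³ = 1.68876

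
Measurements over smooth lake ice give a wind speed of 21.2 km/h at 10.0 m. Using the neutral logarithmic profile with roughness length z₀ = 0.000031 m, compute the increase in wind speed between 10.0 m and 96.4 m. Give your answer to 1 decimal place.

3.8 km/h

Log law: V₂ = V₁ · ln(z₂/z₀)/ln(z₁/z₀) = 21.2 × 14.9500/12.6841 = 24.9872 km/h
ΔV = 24.9872 − 21.2 = 3.7872 km/h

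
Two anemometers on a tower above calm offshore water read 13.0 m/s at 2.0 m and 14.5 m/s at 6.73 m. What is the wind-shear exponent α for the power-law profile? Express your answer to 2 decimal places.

α ≈ 0.09

Power law: V₂/V₁ = (z₂/z₁)^α ⇒ α = ln(V₂/V₁) / ln(z₂/z₁)
α = ln(14.5/13.0) / ln(6.73/2.0) = ln(1.1154) / ln(3.3650)
  = 0.10920 / 1.21343 = 0.08999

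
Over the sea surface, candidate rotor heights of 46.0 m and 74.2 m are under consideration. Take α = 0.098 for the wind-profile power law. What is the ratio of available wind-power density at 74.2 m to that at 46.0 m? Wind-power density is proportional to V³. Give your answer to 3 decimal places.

1.151

Speed ratio: V_B/V_A = (z_B/z_A)^α = (74.2/46.0)^0.098 = (1.6130)^0.098 = 1.04797
Power-density ratio: P_B/P_A = (V_B/V_A)³ = (1.04797)³ = 1.15093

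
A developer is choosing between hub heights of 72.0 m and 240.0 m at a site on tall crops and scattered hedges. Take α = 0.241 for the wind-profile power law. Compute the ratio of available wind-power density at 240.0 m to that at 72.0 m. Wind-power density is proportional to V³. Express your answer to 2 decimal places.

2.39

Speed ratio: V_B/V_A = (z_B/z_A)^α = (240.0/72.0)^0.241 = (3.3333)^0.241 = 1.33664
Power-density ratio: P_B/P_A = (V_B/V_A)³ = (1.33664)³ = 2.38804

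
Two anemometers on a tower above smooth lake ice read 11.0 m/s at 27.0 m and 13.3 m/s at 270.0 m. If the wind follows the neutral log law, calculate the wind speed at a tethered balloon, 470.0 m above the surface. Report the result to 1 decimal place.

Log law: V ∝ ln(z/z₀). From the pair, with r = V₁/V₂ = 0.82707,
ln z₀ = (ln z₁ − r·ln z₂)/(1 − r) = (3.2958 − 0.82707×5.5984)/0.17293 = -7.7165 → z₀ = 0.0004454 m
V₃ = V₁ · ln(z₃/z₀)/ln(z₁/z₀) = 11.0 × 13.8693/11.0124 = 13.8537 m/s

13.9 m/s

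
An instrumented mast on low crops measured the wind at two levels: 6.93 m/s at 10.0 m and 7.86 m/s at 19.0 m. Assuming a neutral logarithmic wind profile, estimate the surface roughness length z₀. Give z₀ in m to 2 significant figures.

Log law: V(z) ∝ ln(z/z₀). With r = V₁/V₂ = 6.93/7.86 = 0.88168,
r · ln(z₂/z₀) = ln(z₁/z₀) ⇒ ln z₀ = (ln z₁ − r·ln z₂)/(1 − r)
ln z₀ = (2.30259 − 0.88168×2.94444) / 0.11832 = -2.4803
z₀ = exp(-2.4803) = 0.08372 m

z₀ ≈ 0.084 m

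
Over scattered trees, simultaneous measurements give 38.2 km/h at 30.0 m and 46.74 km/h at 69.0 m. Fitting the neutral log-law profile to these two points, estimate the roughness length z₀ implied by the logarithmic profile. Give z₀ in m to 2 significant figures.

Log law: V(z) ∝ ln(z/z₀). With r = V₁/V₂ = 38.2/46.74 = 0.81729,
r · ln(z₂/z₀) = ln(z₁/z₀) ⇒ ln z₀ = (ln z₁ − r·ln z₂)/(1 − r)
ln z₀ = (3.40120 − 0.81729×4.23411) / 0.18271 = -0.3245
z₀ = exp(-0.3245) = 0.7229 m

z₀ ≈ 0.72 m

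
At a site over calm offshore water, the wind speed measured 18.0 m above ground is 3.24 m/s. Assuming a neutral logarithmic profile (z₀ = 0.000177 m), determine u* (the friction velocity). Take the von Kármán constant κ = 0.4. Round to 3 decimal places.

u* ≈ 0.112 m/s

Log law: V(z) = (u*/κ) · ln(z/z₀) ⇒ u* = κ · V / ln(z/z₀)
u* = 0.4 × 3.24 / ln(18.0/0.000177) = 0.4 × 3.24 / 11.5297
   = 1.2960 / 11.5297 = 0.1124 m/s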